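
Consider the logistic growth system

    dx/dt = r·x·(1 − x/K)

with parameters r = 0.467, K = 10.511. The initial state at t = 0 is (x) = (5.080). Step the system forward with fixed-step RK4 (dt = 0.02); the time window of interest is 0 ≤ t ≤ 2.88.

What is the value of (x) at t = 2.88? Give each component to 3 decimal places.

t=0.000: state=(5.080)
step 1 (dt=0.02): k1=(1.226), k2=(1.226), k3=(1.226), k4=(1.226); state += dt/6·(k1+2k2+2k3+k4)
t=0.020: state=(5.105)
t=0.040: state=(5.129)
t=0.060: state=(5.154)
continuing one RK4 step at a time; state shown every 5 steps (Δt=0.1):
t=0.100: state=(5.203)
t=0.200: state=(5.325)
t=0.300: state=(5.448)
t=0.400: state=(5.570)
t=0.500: state=(5.693)
t=0.600: state=(5.814)
t=0.700: state=(5.935)
t=0.800: state=(6.055)
t=0.900: state=(6.175)
t=1.000: state=(6.293)
t=1.100: state=(6.411)
t=1.200: state=(6.527)
t=1.300: state=(6.642)
t=1.400: state=(6.755)
t=1.500: state=(6.867)
t=1.600: state=(6.977)
t=1.700: state=(7.086)
t=1.800: state=(7.193)
t=1.900: state=(7.298)
t=2.000: state=(7.401)
t=2.100: state=(7.503)
t=2.200: state=(7.602)
t=2.300: state=(7.699)
t=2.400: state=(7.794)
t=2.500: state=(7.887)
t=2.600: state=(7.978)
t=2.700: state=(8.067)
t=2.800: state=(8.153)
t=2.880: state=(8.221)

(x) = (8.221)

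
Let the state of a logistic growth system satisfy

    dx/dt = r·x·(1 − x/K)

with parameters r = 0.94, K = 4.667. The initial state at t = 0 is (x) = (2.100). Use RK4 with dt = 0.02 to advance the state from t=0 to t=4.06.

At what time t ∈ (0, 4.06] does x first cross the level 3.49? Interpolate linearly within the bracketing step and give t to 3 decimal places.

t = 1.370

t=0.000: state=(2.100)
step 1 (dt=0.02): k1=(1.086), k2=(1.087), k3=(1.087), k4=(1.088); state += dt/6·(k1+2k2+2k3+k4)
t=0.020: state=(2.122)
t=0.040: state=(2.144)
t=0.060: state=(2.165)
continuing one RK4 step at a time; state shown every 10 steps (Δt=0.2):
t=0.200: state=(2.319)
t=0.400: state=(2.537)
t=0.600: state=(2.753)
t=0.800: state=(2.961)
t=1.000: state=(3.159)
t=1.200: state=(3.344)
t=1.360: state=(3.482)
next step: t=1.380: state=(3.498) — x has crossed 3.49
linear interpolation between t=1.360 (3.48177) and t=1.380 (3.49831) → t≈1.370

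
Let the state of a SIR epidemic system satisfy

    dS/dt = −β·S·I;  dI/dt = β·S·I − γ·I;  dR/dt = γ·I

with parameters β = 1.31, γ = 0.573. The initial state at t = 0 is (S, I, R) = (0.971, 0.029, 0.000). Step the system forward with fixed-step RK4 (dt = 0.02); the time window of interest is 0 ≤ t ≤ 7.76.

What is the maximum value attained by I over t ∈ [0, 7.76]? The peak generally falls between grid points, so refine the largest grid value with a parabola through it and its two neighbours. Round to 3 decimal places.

t=0.000: state=(0.971, 0.029, 0.000)
step 1 (dt=0.02): k1=(-0.037, 0.020, 0.017), k2=(-0.037, 0.020, 0.017), k3=(-0.037, 0.020, 0.017), k4=(-0.037, 0.021, 0.017); state += dt/6·(k1+2k2+2k3+k4)
t=0.020: state=(0.970, 0.029, 0.000)
t=0.040: state=(0.970, 0.030, 0.001)
t=0.060: state=(0.969, 0.030, 0.001)
continuing one RK4 step at a time; state shown every 25 steps (Δt=0.5):
t=0.500: state=(0.949, 0.041, 0.010)
t=1.000: state=(0.920, 0.057, 0.024)
t=1.500: state=(0.881, 0.077, 0.043)
t=2.000: state=(0.831, 0.101, 0.068)
t=2.500: state=(0.771, 0.128, 0.101)
t=3.000: state=(0.702, 0.156, 0.142)
t=3.500: state=(0.629, 0.181, 0.190)
t=4.000: state=(0.555, 0.200, 0.245)
t=4.500: state=(0.485, 0.211, 0.304)
t=5.000: state=(0.421, 0.213, 0.365)
t=5.500: state=(0.367, 0.207, 0.426)
t=6.000: state=(0.322, 0.195, 0.483)
t=6.500: state=(0.285, 0.179, 0.537)
t=7.000: state=(0.255, 0.160, 0.585)
t=7.500: state=(0.231, 0.141, 0.629)
t=7.760: state=(0.220, 0.131, 0.649)
largest grid value and its neighbours: I(4.840)=0.21377, I(4.860)=0.21378, I(4.880)=0.21378
parabola through these three points peaks at t≈4.867 with I≈0.21378

max I = 0.214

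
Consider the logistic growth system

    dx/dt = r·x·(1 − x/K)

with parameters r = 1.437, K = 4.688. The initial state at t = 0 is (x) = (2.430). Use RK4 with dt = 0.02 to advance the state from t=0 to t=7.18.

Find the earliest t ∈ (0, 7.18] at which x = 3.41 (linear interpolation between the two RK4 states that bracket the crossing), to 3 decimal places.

t = 0.632

t=0.000: state=(2.430)
step 1 (dt=0.02): k1=(1.682), k2=(1.681), k3=(1.681), k4=(1.680); state += dt/6·(k1+2k2+2k3+k4)
t=0.020: state=(2.464)
t=0.040: state=(2.497)
t=0.060: state=(2.531)
continuing one RK4 step at a time; state shown every 25 steps (Δt=0.5):
t=0.500: state=(3.226)
t=0.620: state=(3.394)
next step: t=0.640: state=(3.421) — x has crossed 3.41
linear interpolation between t=0.620 (3.39408) and t=0.640 (3.42083) → t≈0.632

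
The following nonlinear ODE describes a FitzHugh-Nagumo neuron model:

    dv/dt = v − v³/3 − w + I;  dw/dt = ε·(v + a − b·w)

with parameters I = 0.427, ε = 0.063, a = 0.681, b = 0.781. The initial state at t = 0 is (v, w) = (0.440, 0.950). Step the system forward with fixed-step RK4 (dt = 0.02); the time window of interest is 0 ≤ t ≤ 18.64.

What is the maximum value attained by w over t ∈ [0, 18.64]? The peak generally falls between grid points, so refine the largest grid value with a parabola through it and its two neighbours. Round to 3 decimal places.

t=0.000: state=(0.440, 0.950)
step 1 (dt=0.02): k1=(-0.111, 0.024), k2=(-0.113, 0.024), k3=(-0.113, 0.024), k4=(-0.114, 0.024); state += dt/6·(k1+2k2+2k3+k4)
t=0.020: state=(0.438, 0.950)
t=0.040: state=(0.435, 0.951)
t=0.060: state=(0.433, 0.951)
continuing one RK4 step at a time; state shown every 50 steps (Δt=1):
t=1.000: state=(0.250, 0.968)
t=2.000: state=(-0.254, 0.966)
t=3.000: state=(-1.309, 0.915)
t=4.000: state=(-1.846, 0.811)
t=5.000: state=(-1.867, 0.699)
t=6.000: state=(-1.828, 0.594)
t=7.000: state=(-1.785, 0.496)
t=8.000: state=(-1.743, 0.405)
t=9.000: state=(-1.700, 0.322)
t=10.000: state=(-1.658, 0.245)
t=11.000: state=(-1.615, 0.175)
t=12.000: state=(-1.573, 0.110)
t=13.000: state=(-1.532, 0.051)
t=14.000: state=(-1.490, -0.002)
t=15.000: state=(-1.448, -0.050)
t=16.000: state=(-1.406, -0.094)
t=17.000: state=(-1.365, -0.133)
t=18.000: state=(-1.322, -0.167)
t=18.640: state=(-1.295, -0.187)
largest grid value and its neighbours: w(1.440)=0.97108, w(1.460)=0.97109, w(1.480)=0.97108
parabola through these three points peaks at t≈1.462 with w≈0.97109

max w = 0.971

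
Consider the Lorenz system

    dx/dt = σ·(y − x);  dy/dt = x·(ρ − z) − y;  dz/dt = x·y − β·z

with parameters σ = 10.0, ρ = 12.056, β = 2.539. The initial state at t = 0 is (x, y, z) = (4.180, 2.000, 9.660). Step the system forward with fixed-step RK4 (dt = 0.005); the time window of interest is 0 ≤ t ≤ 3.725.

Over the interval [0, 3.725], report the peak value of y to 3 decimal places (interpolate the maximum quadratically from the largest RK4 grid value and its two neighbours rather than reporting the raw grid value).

max y = 7.836

t=0.000: state=(4.180, 2.000, 9.660)
step 1 (dt=0.005): k1=(-21.800, 8.015, -16.167), k2=(-21.055, 8.031, -16.090), k3=(-21.073, 8.035, -16.087), k4=(-20.345, 8.050, -16.010); state += dt/6·(k1+2k2+2k3+k4)
t=0.005: state=(4.075, 2.040, 9.580)
t=0.010: state=(3.976, 2.081, 9.500)
t=0.015: state=(3.885, 2.121, 9.421)
continuing one RK4 step at a time; state shown every 40 steps (Δt=0.2):
t=0.200: state=(3.303, 3.870, 7.318)
t=0.400: state=(5.388, 6.752, 8.110)
t=0.600: state=(7.307, 7.345, 12.788)
t=0.800: state=(5.417, 4.059, 13.424)
t=1.000: state=(3.667, 3.372, 10.413)
t=1.200: state=(4.041, 4.639, 8.579)
t=1.400: state=(5.704, 6.604, 9.605)
t=1.600: state=(6.593, 6.366, 12.563)
t=1.800: state=(5.196, 4.364, 12.450)
t=2.000: state=(4.201, 4.099, 10.385)
t=2.200: state=(4.682, 5.199, 9.419)
t=2.400: state=(5.847, 6.335, 10.607)
t=2.600: state=(6.037, 5.705, 12.260)
t=2.800: state=(5.036, 4.560, 11.728)
t=3.000: state=(4.583, 4.628, 10.373)
t=3.200: state=(5.098, 5.499, 10.071)
t=3.400: state=(5.801, 5.992, 11.131)
t=3.600: state=(5.649, 5.346, 11.894)
t=3.725: state=(5.221, 4.884, 11.616)
largest grid value and its neighbours: y(0.520)=7.83381, y(0.525)=7.83601, y(0.530)=7.83386
parabola through these three points peaks at t≈0.525 with y≈7.83601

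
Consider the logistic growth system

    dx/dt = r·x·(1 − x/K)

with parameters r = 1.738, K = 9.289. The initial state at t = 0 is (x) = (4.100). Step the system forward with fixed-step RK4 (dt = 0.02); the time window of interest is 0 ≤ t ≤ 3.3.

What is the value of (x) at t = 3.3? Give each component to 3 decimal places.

(x) = (9.251)

t=0.000: state=(4.100)
step 1 (dt=0.02): k1=(3.981), k2=(3.988), k3=(3.988), k4=(3.996); state += dt/6·(k1+2k2+2k3+k4)
t=0.020: state=(4.180)
t=0.040: state=(4.260)
t=0.060: state=(4.340)
continuing one RK4 step at a time; state shown every 10 steps (Δt=0.2):
t=0.200: state=(4.904)
t=0.400: state=(5.694)
t=0.600: state=(6.424)
t=0.800: state=(7.063)
t=1.000: state=(7.598)
t=1.200: state=(8.027)
t=1.400: state=(8.360)
t=1.600: state=(8.613)
t=1.800: state=(8.801)
t=2.000: state=(8.939)
t=2.200: state=(9.039)
t=2.400: state=(9.111)
t=2.600: state=(9.163)
t=2.800: state=(9.199)
t=3.000: state=(9.225)
t=3.200: state=(9.244)
t=3.300: state=(9.251)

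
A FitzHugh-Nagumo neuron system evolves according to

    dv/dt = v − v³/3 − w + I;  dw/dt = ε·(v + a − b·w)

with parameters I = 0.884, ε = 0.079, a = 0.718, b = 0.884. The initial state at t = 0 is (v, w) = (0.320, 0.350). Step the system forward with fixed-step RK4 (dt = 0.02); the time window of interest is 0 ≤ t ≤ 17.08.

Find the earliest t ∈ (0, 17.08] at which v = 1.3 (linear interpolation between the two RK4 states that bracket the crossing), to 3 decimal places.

t = 0.928

t=0.000: state=(0.320, 0.350)
step 1 (dt=0.02): k1=(0.843, 0.058), k2=(0.850, 0.058), k3=(0.850, 0.058), k4=(0.857, 0.059); state += dt/6·(k1+2k2+2k3+k4)
t=0.020: state=(0.337, 0.351)
t=0.040: state=(0.354, 0.352)
t=0.060: state=(0.372, 0.354)
t=0.920: state=(1.292, 0.435)
next step: t=0.940: state=(1.312, 0.437) — v has crossed 1.3
linear interpolation between t=0.920 (1.29195) and t=0.940 (1.31223) → t≈0.928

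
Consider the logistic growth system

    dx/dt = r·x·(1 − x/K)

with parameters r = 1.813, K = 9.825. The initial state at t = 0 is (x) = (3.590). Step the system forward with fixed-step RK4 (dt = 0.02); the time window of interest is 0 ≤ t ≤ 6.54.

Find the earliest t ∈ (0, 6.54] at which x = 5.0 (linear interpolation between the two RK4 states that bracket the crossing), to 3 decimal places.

t = 0.324

t=0.000: state=(3.590)
step 1 (dt=0.02): k1=(4.130), k2=(4.150), k3=(4.150), k4=(4.170); state += dt/6·(k1+2k2+2k3+k4)
t=0.020: state=(3.673)
t=0.040: state=(3.757)
t=0.060: state=(3.841)
t=0.320: state=(4.982)
next step: t=0.340: state=(5.071) — x has crossed 5.0
linear interpolation between t=0.320 (4.98160) and t=0.340 (5.07061) → t≈0.324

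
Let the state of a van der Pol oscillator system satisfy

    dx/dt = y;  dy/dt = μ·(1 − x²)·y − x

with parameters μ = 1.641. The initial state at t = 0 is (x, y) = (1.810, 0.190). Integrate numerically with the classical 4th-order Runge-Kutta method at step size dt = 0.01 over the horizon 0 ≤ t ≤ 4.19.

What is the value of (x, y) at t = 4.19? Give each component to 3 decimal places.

t=0.000: state=(1.810, 0.190)
step 1 (dt=0.01): k1=(0.190, -2.520), k2=(0.177, -2.475), k3=(0.178, -2.475), k4=(0.165, -2.431); state += dt/6·(k1+2k2+2k3+k4)
t=0.010: state=(1.812, 0.165)
t=0.020: state=(1.813, 0.141)
t=0.030: state=(1.815, 0.118)
continuing one RK4 step at a time; state shown every 20 steps (Δt=0.2):
t=0.200: state=(1.808, -0.166)
t=0.400: state=(1.756, -0.336)
t=0.600: state=(1.678, -0.432)
t=0.800: state=(1.585, -0.503)
t=1.000: state=(1.477, -0.572)
t=1.200: state=(1.355, -0.654)
t=1.400: state=(1.214, -0.760)
t=1.600: state=(1.048, -0.910)
t=1.800: state=(0.845, -1.134)
t=2.000: state=(0.586, -1.484)
t=2.200: state=(0.238, -2.036)
t=2.400: state=(-0.244, -2.814)
t=2.600: state=(-0.876, -3.381)
t=2.800: state=(-1.507, -2.670)
t=3.000: state=(-1.887, -1.146)
t=3.200: state=(-2.009, -0.196)
t=3.400: state=(-2.004, 0.182)
t=3.600: state=(-1.951, 0.326)
t=3.800: state=(-1.878, 0.392)
t=4.000: state=(-1.796, 0.436)
t=4.190: state=(-1.709, 0.475)

(x, y) = (-1.709, 0.475)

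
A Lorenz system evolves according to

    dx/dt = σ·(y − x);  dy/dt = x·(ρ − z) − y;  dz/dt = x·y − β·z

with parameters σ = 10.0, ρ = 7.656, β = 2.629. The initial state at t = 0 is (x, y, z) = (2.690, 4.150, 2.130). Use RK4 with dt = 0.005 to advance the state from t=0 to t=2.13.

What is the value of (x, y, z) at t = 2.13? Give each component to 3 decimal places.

(x, y, z) = (3.537, 3.537, 6.224)

t=0.000: state=(2.690, 4.150, 2.130)
step 1 (dt=0.005): k1=(14.600, 10.715, 5.564), k2=(14.503, 10.852, 5.752), k3=(14.509, 10.849, 5.750), k4=(14.417, 10.982, 5.939); state += dt/6·(k1+2k2+2k3+k4)
t=0.005: state=(2.763, 4.204, 2.159)
t=0.010: state=(2.834, 4.260, 2.189)
t=0.015: state=(2.905, 4.317, 2.222)
continuing one RK4 step at a time; state shown every 20 steps (Δt=0.1):
t=0.100: state=(4.059, 5.395, 3.085)
t=0.200: state=(5.350, 6.536, 4.899)
t=0.300: state=(6.252, 6.771, 7.264)
t=0.400: state=(6.255, 5.739, 9.109)
t=0.500: state=(5.357, 4.195, 9.544)
t=0.600: state=(4.175, 3.071, 8.827)
t=0.700: state=(3.262, 2.561, 7.679)
t=0.800: state=(2.769, 2.471, 6.554)
t=0.900: state=(2.632, 2.640, 5.636)
t=1.000: state=(2.758, 2.993, 4.996)
t=1.100: state=(3.086, 3.499, 4.674)
t=1.200: state=(3.569, 4.112, 4.711)
t=1.300: state=(4.144, 4.733, 5.134)
t=1.400: state=(4.698, 5.189, 5.899)
t=1.500: state=(5.069, 5.295, 6.817)
t=1.600: state=(5.122, 5.000, 7.571)
t=1.700: state=(4.854, 4.466, 7.903)
t=1.800: state=(4.410, 3.944, 7.781)
t=1.900: state=(3.977, 3.596, 7.358)
t=2.000: state=(3.675, 3.457, 6.831)
t=2.100: state=(3.544, 3.497, 6.347)
t=2.130: state=(3.537, 3.537, 6.224)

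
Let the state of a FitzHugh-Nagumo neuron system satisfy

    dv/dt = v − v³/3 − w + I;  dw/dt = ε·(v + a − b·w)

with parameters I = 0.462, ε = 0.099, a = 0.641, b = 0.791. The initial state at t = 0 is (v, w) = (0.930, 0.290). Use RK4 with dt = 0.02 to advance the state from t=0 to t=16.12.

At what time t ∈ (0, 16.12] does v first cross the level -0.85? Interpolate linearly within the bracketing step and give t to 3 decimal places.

t = 10.943

t=0.000: state=(0.930, 0.290)
step 1 (dt=0.02): k1=(0.834, 0.133), k2=(0.834, 0.134), k3=(0.834, 0.134), k4=(0.833, 0.134); state += dt/6·(k1+2k2+2k3+k4)
t=0.020: state=(0.947, 0.293)
t=0.040: state=(0.963, 0.295)
t=0.060: state=(0.980, 0.298)
continuing one RK4 step at a time; state shown every 50 steps (Δt=1):
t=1.000: state=(1.556, 0.452)
t=2.000: state=(1.654, 0.635)
t=3.000: state=(1.588, 0.803)
t=4.000: state=(1.492, 0.950)
t=5.000: state=(1.383, 1.077)
t=6.000: state=(1.263, 1.183)
t=7.000: state=(1.122, 1.268)
t=8.000: state=(0.944, 1.332)
t=9.000: state=(0.685, 1.371)
t=10.000: state=(0.200, 1.374)
t=10.940: state=(-0.846, 1.310)
next step: t=10.960: state=(-0.876, 1.308) — v has crossed -0.85
linear interpolation between t=10.940 (-0.84560) and t=10.960 (-0.87551) → t≈10.943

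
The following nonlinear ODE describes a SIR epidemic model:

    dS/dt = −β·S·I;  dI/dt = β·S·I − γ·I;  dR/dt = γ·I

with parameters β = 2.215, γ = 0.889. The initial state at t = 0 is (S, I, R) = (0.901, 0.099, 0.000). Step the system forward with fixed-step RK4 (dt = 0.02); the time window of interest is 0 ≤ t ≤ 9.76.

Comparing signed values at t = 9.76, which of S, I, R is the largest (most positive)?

t=0.000: state=(0.901, 0.099, 0.000)
step 1 (dt=0.02): k1=(-0.198, 0.110, 0.088), k2=(-0.199, 0.110, 0.089), k3=(-0.199, 0.110, 0.089), k4=(-0.201, 0.111, 0.090); state += dt/6·(k1+2k2+2k3+k4)
t=0.020: state=(0.897, 0.101, 0.002)
t=0.040: state=(0.893, 0.103, 0.004)
t=0.060: state=(0.889, 0.106, 0.005)
continuing one RK4 step at a time; state shown every 25 steps (Δt=0.5):
t=0.500: state=(0.781, 0.162, 0.057)
t=1.000: state=(0.629, 0.227, 0.144)
t=1.500: state=(0.477, 0.268, 0.255)
t=2.000: state=(0.353, 0.271, 0.376)
t=2.500: state=(0.265, 0.244, 0.492)
t=3.000: state=(0.207, 0.202, 0.591)
t=3.500: state=(0.169, 0.160, 0.671)
t=4.000: state=(0.145, 0.122, 0.734)
t=4.500: state=(0.129, 0.091, 0.780)
t=5.000: state=(0.118, 0.067, 0.815)
t=5.500: state=(0.111, 0.048, 0.841)
t=6.000: state=(0.106, 0.035, 0.859)
t=6.500: state=(0.103, 0.025, 0.872)
t=7.000: state=(0.100, 0.018, 0.882)
t=7.500: state=(0.098, 0.013, 0.889)
t=8.000: state=(0.097, 0.009, 0.894)
t=8.500: state=(0.096, 0.007, 0.897)
t=9.000: state=(0.096, 0.005, 0.899)
t=9.500: state=(0.095, 0.003, 0.901)
t=9.760: state=(0.095, 0.003, 0.902)
compare at T: S=0.095, I=0.003, R=0.902

largest component: R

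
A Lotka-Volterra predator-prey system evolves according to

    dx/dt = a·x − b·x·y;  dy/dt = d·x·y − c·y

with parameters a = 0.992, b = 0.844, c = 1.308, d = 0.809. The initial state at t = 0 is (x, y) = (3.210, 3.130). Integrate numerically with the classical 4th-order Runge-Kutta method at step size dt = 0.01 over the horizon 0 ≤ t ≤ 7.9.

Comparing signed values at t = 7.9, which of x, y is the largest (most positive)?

t=0.000: state=(3.210, 3.130)
step 1 (dt=0.01): k1=(-5.296, 4.034), k2=(-5.306, 3.993), k3=(-5.305, 3.992), k4=(-5.314, 3.950); state += dt/6·(k1+2k2+2k3+k4)
t=0.010: state=(3.157, 3.170)
t=0.020: state=(3.104, 3.209)
t=0.030: state=(3.050, 3.247)
continuing one RK4 step at a time; state shown every 50 steps (Δt=0.5):
t=0.500: state=(1.125, 3.700)
t=1.000: state=(0.484, 2.585)
t=1.500: state=(0.335, 1.574)
t=2.000: state=(0.328, 0.933)
t=2.500: state=(0.395, 0.560)
t=3.000: state=(0.538, 0.351)
t=3.500: state=(0.782, 0.237)
t=4.000: state=(1.178, 0.182)
t=4.500: state=(1.798, 0.171)
t=5.000: state=(2.727, 0.220)
t=5.500: state=(3.938, 0.438)
t=6.000: state=(4.626, 1.357)
t=6.500: state=(2.774, 3.429)
t=7.000: state=(0.949, 3.560)
t=7.500: state=(0.442, 2.395)
t=7.900: state=(0.337, 1.604)
compare at T: x=0.337, y=1.604

largest component: y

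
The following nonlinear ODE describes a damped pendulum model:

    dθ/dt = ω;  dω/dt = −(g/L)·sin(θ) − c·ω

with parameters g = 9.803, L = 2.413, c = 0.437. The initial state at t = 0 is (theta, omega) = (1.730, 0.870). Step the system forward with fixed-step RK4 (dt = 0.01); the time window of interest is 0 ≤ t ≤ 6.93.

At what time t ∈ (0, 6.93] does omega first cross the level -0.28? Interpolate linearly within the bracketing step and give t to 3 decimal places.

t=0.000: state=(1.730, 0.870)
step 1 (dt=0.01): k1=(0.870, -4.391), k2=(0.848, -4.379), k3=(0.848, -4.379), k4=(0.826, -4.367); state += dt/6·(k1+2k2+2k3+k4)
t=0.010: state=(1.738, 0.826)
t=0.020: state=(1.747, 0.783)
t=0.030: state=(1.754, 0.739)
continuing one RK4 step at a time; state shown every 25 steps (Δt=0.25):
t=0.250: state=(1.816, -0.158)
t=0.280: state=(1.810, -0.273)
next step: t=0.290: state=(1.807, -0.311) — omega has crossed -0.28
linear interpolation between t=0.280 (-0.27318) and t=0.290 (-0.31139) → t≈0.282

t = 0.282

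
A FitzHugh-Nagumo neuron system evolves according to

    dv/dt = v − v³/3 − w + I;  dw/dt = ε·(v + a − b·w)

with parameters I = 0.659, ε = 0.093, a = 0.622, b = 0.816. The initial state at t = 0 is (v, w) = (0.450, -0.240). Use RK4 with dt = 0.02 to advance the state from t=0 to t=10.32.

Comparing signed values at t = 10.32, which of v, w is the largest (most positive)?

largest component: w

t=0.000: state=(0.450, -0.240)
step 1 (dt=0.02): k1=(1.319, 0.118), k2=(1.328, 0.119), k3=(1.328, 0.119), k4=(1.337, 0.120); state += dt/6·(k1+2k2+2k3+k4)
t=0.020: state=(0.477, -0.238)
t=0.040: state=(0.503, -0.235)
t=0.060: state=(0.531, -0.233)
continuing one RK4 step at a time; state shown every 25 steps (Δt=0.5):
t=0.500: state=(1.180, -0.166)
t=1.000: state=(1.740, -0.063)
t=1.500: state=(1.929, 0.053)
t=2.000: state=(1.949, 0.168)
t=2.500: state=(1.923, 0.278)
t=3.000: state=(1.887, 0.383)
t=3.500: state=(1.848, 0.483)
t=4.000: state=(1.808, 0.576)
t=4.500: state=(1.768, 0.665)
t=5.000: state=(1.728, 0.748)
t=5.500: state=(1.687, 0.827)
t=6.000: state=(1.646, 0.900)
t=6.500: state=(1.605, 0.969)
t=7.000: state=(1.563, 1.034)
t=7.500: state=(1.520, 1.094)
t=8.000: state=(1.477, 1.150)
t=8.500: state=(1.432, 1.202)
t=9.000: state=(1.386, 1.250)
t=9.500: state=(1.339, 1.294)
t=10.000: state=(1.290, 1.334)
t=10.320: state=(1.257, 1.358)
compare at T: v=1.257, w=1.358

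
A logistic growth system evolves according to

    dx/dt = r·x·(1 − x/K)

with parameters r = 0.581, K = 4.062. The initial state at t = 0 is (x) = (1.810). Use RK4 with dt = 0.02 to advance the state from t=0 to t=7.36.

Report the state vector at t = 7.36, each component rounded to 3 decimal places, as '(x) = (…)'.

(x) = (3.993)

t=0.000: state=(1.810)
step 1 (dt=0.02): k1=(0.583), k2=(0.583), k3=(0.583), k4=(0.584); state += dt/6·(k1+2k2+2k3+k4)
t=0.020: state=(1.822)
t=0.040: state=(1.833)
t=0.060: state=(1.845)
continuing one RK4 step at a time; state shown every 25 steps (Δt=0.5):
t=0.500: state=(2.104)
t=1.000: state=(2.395)
t=1.500: state=(2.672)
t=2.000: state=(2.924)
t=2.500: state=(3.146)
t=3.000: state=(3.336)
t=3.500: state=(3.493)
t=4.000: state=(3.621)
t=4.500: state=(3.723)
t=5.000: state=(3.803)
t=5.500: state=(3.865)
t=6.000: state=(3.913)
t=6.500: state=(3.949)
t=7.000: state=(3.977)
t=7.360: state=(3.993)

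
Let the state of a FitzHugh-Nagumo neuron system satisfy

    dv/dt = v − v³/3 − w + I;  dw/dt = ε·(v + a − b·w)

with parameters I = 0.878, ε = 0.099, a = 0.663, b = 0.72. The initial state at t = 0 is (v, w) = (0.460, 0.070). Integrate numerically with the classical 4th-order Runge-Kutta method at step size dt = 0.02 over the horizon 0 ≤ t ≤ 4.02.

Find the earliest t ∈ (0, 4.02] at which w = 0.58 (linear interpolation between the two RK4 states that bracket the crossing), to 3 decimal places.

t = 2.544

t=0.000: state=(0.460, 0.070)
step 1 (dt=0.02): k1=(1.236, 0.106), k2=(1.244, 0.107), k3=(1.244, 0.107), k4=(1.253, 0.108); state += dt/6·(k1+2k2+2k3+k4)
t=0.020: state=(0.485, 0.072)
t=0.040: state=(0.510, 0.074)
t=0.060: state=(0.536, 0.077)
continuing one RK4 step at a time; state shown every 10 steps (Δt=0.2):
t=0.200: state=(0.723, 0.094)
t=0.400: state=(1.006, 0.122)
t=0.600: state=(1.281, 0.156)
t=0.800: state=(1.517, 0.195)
t=1.000: state=(1.692, 0.236)
t=1.200: state=(1.807, 0.281)
t=1.400: state=(1.873, 0.326)
t=1.600: state=(1.906, 0.372)
t=1.800: state=(1.918, 0.417)
t=2.000: state=(1.919, 0.462)
t=2.200: state=(1.912, 0.506)
t=2.400: state=(1.901, 0.549)
t=2.540: state=(1.892, 0.579)
next step: t=2.560: state=(1.891, 0.583) — w has crossed 0.58
linear interpolation between t=2.540 (0.57918) and t=2.560 (0.58341) → t≈2.544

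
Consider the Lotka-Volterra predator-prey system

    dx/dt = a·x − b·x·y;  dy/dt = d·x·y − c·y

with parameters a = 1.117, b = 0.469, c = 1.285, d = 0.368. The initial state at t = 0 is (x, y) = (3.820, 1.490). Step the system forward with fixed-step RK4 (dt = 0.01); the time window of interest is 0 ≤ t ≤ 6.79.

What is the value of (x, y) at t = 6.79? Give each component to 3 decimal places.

(x, y) = (4.937, 2.913)

t=0.000: state=(3.820, 1.490)
step 1 (dt=0.01): k1=(1.597, 0.180), k2=(1.599, 0.184), k3=(1.599, 0.184), k4=(1.601, 0.189); state += dt/6·(k1+2k2+2k3+k4)
t=0.010: state=(3.836, 1.492)
t=0.020: state=(3.852, 1.494)
t=0.030: state=(3.868, 1.496)
continuing one RK4 step at a time; state shown every 25 steps (Δt=0.25):
t=0.250: state=(4.225, 1.564)
t=0.500: state=(4.615, 1.704)
t=0.750: state=(4.938, 1.920)
t=1.000: state=(5.127, 2.215)
t=1.250: state=(5.121, 2.578)
t=1.500: state=(4.891, 2.968)
t=1.750: state=(4.470, 3.315)
t=2.000: state=(3.948, 3.543)
t=2.250: state=(3.427, 3.606)
t=2.500: state=(2.982, 3.509)
t=2.750: state=(2.643, 3.293)
t=3.000: state=(2.414, 3.012)
t=3.250: state=(2.282, 2.709)
t=3.500: state=(2.235, 2.417)
t=3.750: state=(2.261, 2.154)
t=4.000: state=(2.353, 1.931)
t=4.250: state=(2.508, 1.750)
t=4.500: state=(2.724, 1.614)
t=4.750: state=(2.998, 1.523)
t=5.000: state=(3.326, 1.476)
t=5.250: state=(3.700, 1.479)
t=5.500: state=(4.102, 1.535)
t=5.750: state=(4.501, 1.654)
t=6.000: state=(4.850, 1.846)
t=6.250: state=(5.088, 2.117)
t=6.500: state=(5.146, 2.462)
t=6.750: state=(4.984, 2.851)
t=6.790: state=(4.937, 2.913)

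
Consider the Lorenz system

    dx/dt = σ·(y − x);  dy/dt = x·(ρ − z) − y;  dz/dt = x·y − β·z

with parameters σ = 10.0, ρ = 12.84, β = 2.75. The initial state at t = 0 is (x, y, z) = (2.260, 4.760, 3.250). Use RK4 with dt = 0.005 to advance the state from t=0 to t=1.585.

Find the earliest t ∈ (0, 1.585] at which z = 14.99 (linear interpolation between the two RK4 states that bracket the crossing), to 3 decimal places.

t=0.000: state=(2.260, 4.760, 3.250)
step 1 (dt=0.005): k1=(25.000, 16.913, 1.820), k2=(24.798, 17.460, 2.203), k3=(24.817, 17.451, 2.201), k4=(24.632, 17.990, 2.588); state += dt/6·(k1+2k2+2k3+k4)
t=0.005: state=(2.384, 4.847, 3.261)
t=0.010: state=(2.506, 4.940, 3.276)
t=0.015: state=(2.627, 5.038, 3.295)
continuing one RK4 step at a time; state shown every 20 steps (Δt=0.1):
t=0.100: state=(4.709, 7.341, 4.357)
t=0.200: state=(7.585, 10.515, 8.280)
t=0.300: state=(9.716, 10.486, 14.801)
next step: t=0.305: state=(9.750, 10.331, 15.103) — z has crossed 14.99
linear interpolation between t=0.300 (14.80150) and t=0.305 (15.10251) → t≈0.303

t = 0.303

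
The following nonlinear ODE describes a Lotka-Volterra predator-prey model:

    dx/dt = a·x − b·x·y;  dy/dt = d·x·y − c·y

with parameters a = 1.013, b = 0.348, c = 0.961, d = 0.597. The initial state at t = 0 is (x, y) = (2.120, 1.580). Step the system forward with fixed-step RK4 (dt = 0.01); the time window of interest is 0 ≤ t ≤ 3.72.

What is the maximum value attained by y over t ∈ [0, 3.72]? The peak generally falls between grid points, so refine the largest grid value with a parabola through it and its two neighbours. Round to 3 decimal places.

max y = 5.114

t=0.000: state=(2.120, 1.580)
step 1 (dt=0.01): k1=(0.982, 0.481), k2=(0.982, 0.487), k3=(0.982, 0.487), k4=(0.983, 0.492); state += dt/6·(k1+2k2+2k3+k4)
t=0.010: state=(2.130, 1.585)
t=0.020: state=(2.140, 1.590)
t=0.030: state=(2.149, 1.595)
continuing one RK4 step at a time; state shown every 20 steps (Δt=0.2):
t=0.200: state=(2.317, 1.699)
t=0.400: state=(2.507, 1.870)
t=0.600: state=(2.674, 2.103)
t=0.800: state=(2.800, 2.407)
t=1.000: state=(2.863, 2.788)
t=1.200: state=(2.844, 3.237)
t=1.400: state=(2.733, 3.729)
t=1.600: state=(2.538, 4.219)
t=1.800: state=(2.282, 4.644)
t=2.000: state=(2.000, 4.948)
t=2.200: state=(1.725, 5.098)
t=2.400: state=(1.480, 5.092)
t=2.600: state=(1.277, 4.951)
t=2.800: state=(1.117, 4.711)
t=3.000: state=(0.995, 4.408)
t=3.200: state=(0.907, 4.074)
t=3.400: state=(0.847, 3.732)
t=3.600: state=(0.809, 3.398)
t=3.720: state=(0.796, 3.207)
largest grid value and its neighbours: y(2.280)=5.11390, y(2.290)=5.11410, y(2.300)=5.11391
parabola through these three points peaks at t≈2.290 with y≈5.11410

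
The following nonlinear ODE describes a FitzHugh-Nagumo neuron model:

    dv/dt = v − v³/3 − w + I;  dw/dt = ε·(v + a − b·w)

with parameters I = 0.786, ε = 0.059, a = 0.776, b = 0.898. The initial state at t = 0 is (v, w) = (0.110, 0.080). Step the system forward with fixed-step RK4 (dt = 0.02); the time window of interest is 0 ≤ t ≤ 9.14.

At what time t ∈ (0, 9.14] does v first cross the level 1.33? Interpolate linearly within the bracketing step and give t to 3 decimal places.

t=0.000: state=(0.110, 0.080)
step 1 (dt=0.02): k1=(0.816, 0.048), k2=(0.823, 0.048), k3=(0.823, 0.048), k4=(0.831, 0.049); state += dt/6·(k1+2k2+2k3+k4)
t=0.020: state=(0.126, 0.081)
t=0.040: state=(0.143, 0.082)
t=0.060: state=(0.160, 0.083)
continuing one RK4 step at a time; state shown every 25 steps (Δt=0.5):
t=0.500: state=(0.619, 0.111)
t=1.000: state=(1.261, 0.158)
t=1.040: state=(1.309, 0.162)
next step: t=1.060: state=(1.332, 0.165) — v has crossed 1.33
linear interpolation between t=1.040 (1.30867) and t=1.060 (1.33218) → t≈1.058

t = 1.058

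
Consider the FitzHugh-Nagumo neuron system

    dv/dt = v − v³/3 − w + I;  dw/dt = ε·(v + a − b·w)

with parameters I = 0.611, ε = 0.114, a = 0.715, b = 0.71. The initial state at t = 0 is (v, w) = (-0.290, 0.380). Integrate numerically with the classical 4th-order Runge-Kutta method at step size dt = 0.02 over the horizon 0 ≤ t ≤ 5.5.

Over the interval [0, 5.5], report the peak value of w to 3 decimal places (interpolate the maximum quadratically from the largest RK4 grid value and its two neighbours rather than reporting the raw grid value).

t=0.000: state=(-0.290, 0.380)
step 1 (dt=0.02): k1=(-0.051, 0.018), k2=(-0.052, 0.018), k3=(-0.052, 0.018), k4=(-0.052, 0.018); state += dt/6·(k1+2k2+2k3+k4)
t=0.020: state=(-0.291, 0.380)
t=0.040: state=(-0.292, 0.381)
t=0.060: state=(-0.293, 0.381)
continuing one RK4 step at a time; state shown every 10 steps (Δt=0.2):
t=0.200: state=(-0.302, 0.383)
t=0.400: state=(-0.316, 0.386)
t=0.600: state=(-0.334, 0.389)
t=0.800: state=(-0.356, 0.391)
t=1.000: state=(-0.383, 0.393)
t=1.200: state=(-0.415, 0.394)
t=1.400: state=(-0.452, 0.394)
t=1.600: state=(-0.496, 0.393)
t=1.800: state=(-0.547, 0.391)
t=2.000: state=(-0.606, 0.388)
t=2.200: state=(-0.671, 0.383)
t=2.400: state=(-0.742, 0.377)
t=2.600: state=(-0.819, 0.370)
t=2.800: state=(-0.899, 0.361)
t=3.000: state=(-0.981, 0.350)
t=3.200: state=(-1.060, 0.337)
t=3.400: state=(-1.135, 0.323)
t=3.600: state=(-1.203, 0.308)
t=3.800: state=(-1.263, 0.291)
t=4.000: state=(-1.312, 0.273)
t=4.200: state=(-1.351, 0.255)
t=4.400: state=(-1.381, 0.236)
t=4.600: state=(-1.403, 0.217)
t=4.800: state=(-1.417, 0.198)
t=5.000: state=(-1.425, 0.179)
t=5.200: state=(-1.429, 0.160)
t=5.400: state=(-1.428, 0.141)
t=5.500: state=(-1.426, 0.132)
largest grid value and its neighbours: w(1.300)=0.39370, w(1.320)=0.39370, w(1.340)=0.39370
parabola through these three points peaks at t≈1.314 with w≈0.39370

max w = 0.394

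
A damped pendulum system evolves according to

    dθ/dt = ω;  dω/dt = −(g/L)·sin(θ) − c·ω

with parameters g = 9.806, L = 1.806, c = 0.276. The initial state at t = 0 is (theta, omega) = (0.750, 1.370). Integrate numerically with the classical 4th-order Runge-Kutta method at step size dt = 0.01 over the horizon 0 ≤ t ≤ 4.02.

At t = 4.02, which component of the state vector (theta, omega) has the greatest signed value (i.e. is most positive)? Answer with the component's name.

t=0.000: state=(0.750, 1.370)
step 1 (dt=0.01): k1=(1.370, -4.079), k2=(1.350, -4.101), k3=(1.349, -4.100), k4=(1.329, -4.121); state += dt/6·(k1+2k2+2k3+k4)
t=0.010: state=(0.763, 1.329)
t=0.020: state=(0.777, 1.288)
t=0.030: state=(0.789, 1.246)
continuing one RK4 step at a time; state shown every 20 steps (Δt=0.2):
t=0.200: state=(0.938, 0.497)
t=0.400: state=(0.948, -0.394)
t=0.600: state=(0.787, -1.186)
t=0.800: state=(0.488, -1.756)
t=1.000: state=(0.109, -1.972)
t=1.200: state=(-0.273, -1.775)
t=1.400: state=(-0.578, -1.235)
t=1.600: state=(-0.754, -0.506)
t=1.800: state=(-0.778, 0.263)
t=2.000: state=(-0.654, 0.951)
t=2.200: state=(-0.411, 1.441)
t=2.400: state=(-0.098, 1.631)
t=2.600: state=(0.218, 1.475)
t=2.800: state=(0.473, 1.031)
t=3.000: state=(0.619, 0.417)
t=3.200: state=(0.637, -0.235)
t=3.400: state=(0.530, -0.813)
t=3.600: state=(0.324, -1.211)
t=3.800: state=(0.063, -1.350)
t=4.000: state=(-0.197, -1.203)
t=4.020: state=(-0.221, -1.174)
compare at T: theta=-0.221, omega=-1.174

largest component: theta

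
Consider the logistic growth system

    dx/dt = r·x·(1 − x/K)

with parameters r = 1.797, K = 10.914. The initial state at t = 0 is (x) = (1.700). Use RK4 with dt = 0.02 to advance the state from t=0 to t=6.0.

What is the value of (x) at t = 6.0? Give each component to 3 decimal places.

(x) = (10.913)

t=0.000: state=(1.700)
step 1 (dt=0.02): k1=(2.579), k2=(2.611), k3=(2.611), k4=(2.643); state += dt/6·(k1+2k2+2k3+k4)
t=0.020: state=(1.752)
t=0.040: state=(1.806)
t=0.060: state=(1.861)
continuing one RK4 step at a time; state shown every 10 steps (Δt=0.2):
t=0.200: state=(2.282)
t=0.400: state=(2.997)
t=0.600: state=(3.838)
t=0.800: state=(4.772)
t=1.000: state=(5.748)
t=1.200: state=(6.707)
t=1.400: state=(7.590)
t=1.600: state=(8.359)
t=1.800: state=(8.994)
t=2.000: state=(9.499)
t=2.200: state=(9.886)
t=2.400: state=(10.175)
t=2.600: state=(10.387)
t=2.800: state=(10.541)
t=3.000: state=(10.651)
t=3.200: state=(10.729)
t=3.400: state=(10.784)
t=3.600: state=(10.823)
t=3.800: state=(10.850)
t=4.000: state=(10.869)
t=4.200: state=(10.883)
t=4.400: state=(10.892)
t=4.600: state=(10.899)
t=4.800: state=(10.903)
t=5.000: state=(10.907)
t=5.200: state=(10.909)
t=5.400: state=(10.910)
t=5.600: state=(10.911)
t=5.800: state=(10.912)
t=6.000: state=(10.913)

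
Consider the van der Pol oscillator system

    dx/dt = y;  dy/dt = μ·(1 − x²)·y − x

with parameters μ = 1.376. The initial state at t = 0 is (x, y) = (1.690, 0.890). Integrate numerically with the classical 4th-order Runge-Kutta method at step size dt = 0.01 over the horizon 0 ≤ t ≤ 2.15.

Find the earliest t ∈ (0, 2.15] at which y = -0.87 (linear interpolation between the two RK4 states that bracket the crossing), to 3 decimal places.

t = 1.575

t=0.000: state=(1.690, 0.890)
step 1 (dt=0.01): k1=(0.890, -3.963), k2=(0.870, -3.935), k3=(0.870, -3.935), k4=(0.851, -3.906); state += dt/6·(k1+2k2+2k3+k4)
t=0.010: state=(1.699, 0.851)
t=0.020: state=(1.707, 0.812)
t=0.030: state=(1.715, 0.774)
continuing one RK4 step at a time; state shown every 10 steps (Δt=0.1):
t=0.100: state=(1.760, 0.526)
t=0.200: state=(1.798, 0.236)
t=0.300: state=(1.810, 0.018)
t=0.400: state=(1.803, -0.142)
t=0.500: state=(1.783, -0.259)
t=0.600: state=(1.752, -0.347)
t=0.700: state=(1.714, -0.415)
t=0.800: state=(1.670, -0.471)
t=0.900: state=(1.620, -0.519)
t=1.000: state=(1.566, -0.564)
t=1.100: state=(1.508, -0.608)
t=1.200: state=(1.445, -0.653)
t=1.300: state=(1.377, -0.702)
t=1.400: state=(1.304, -0.756)
t=1.500: state=(1.225, -0.818)
t=1.570: state=(1.167, -0.866)
next step: t=1.580: state=(1.158, -0.874) — y has crossed -0.87
linear interpolation between t=1.570 (-0.86642) and t=1.580 (-0.87384) → t≈1.575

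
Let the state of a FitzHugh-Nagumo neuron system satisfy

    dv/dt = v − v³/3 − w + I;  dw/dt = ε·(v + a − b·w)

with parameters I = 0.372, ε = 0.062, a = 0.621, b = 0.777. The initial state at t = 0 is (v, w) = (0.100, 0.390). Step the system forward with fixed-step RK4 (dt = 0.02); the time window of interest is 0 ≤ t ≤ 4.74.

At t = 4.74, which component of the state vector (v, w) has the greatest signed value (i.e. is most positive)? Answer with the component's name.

largest component: v

t=0.000: state=(0.100, 0.390)
step 1 (dt=0.02): k1=(0.082, 0.026), k2=(0.082, 0.026), k3=(0.082, 0.026), k4=(0.083, 0.026); state += dt/6·(k1+2k2+2k3+k4)
t=0.020: state=(0.102, 0.391)
t=0.040: state=(0.103, 0.391)
t=0.060: state=(0.105, 0.392)
continuing one RK4 step at a time; state shown every 10 steps (Δt=0.2):
t=0.200: state=(0.118, 0.395)
t=0.400: state=(0.138, 0.401)
t=0.600: state=(0.161, 0.406)
t=0.800: state=(0.188, 0.412)
t=1.000: state=(0.219, 0.419)
t=1.200: state=(0.256, 0.425)
t=1.400: state=(0.298, 0.432)
t=1.600: state=(0.348, 0.440)
t=1.800: state=(0.405, 0.448)
t=2.000: state=(0.471, 0.456)
t=2.200: state=(0.546, 0.466)
t=2.400: state=(0.630, 0.476)
t=2.600: state=(0.723, 0.488)
t=2.800: state=(0.822, 0.500)
t=3.000: state=(0.925, 0.514)
t=3.200: state=(1.028, 0.529)
t=3.400: state=(1.127, 0.545)
t=3.600: state=(1.218, 0.562)
t=3.800: state=(1.297, 0.579)
t=4.000: state=(1.362, 0.598)
t=4.200: state=(1.414, 0.617)
t=4.400: state=(1.453, 0.637)
t=4.600: state=(1.481, 0.656)
t=4.740: state=(1.495, 0.670)
compare at T: v=1.495, w=0.670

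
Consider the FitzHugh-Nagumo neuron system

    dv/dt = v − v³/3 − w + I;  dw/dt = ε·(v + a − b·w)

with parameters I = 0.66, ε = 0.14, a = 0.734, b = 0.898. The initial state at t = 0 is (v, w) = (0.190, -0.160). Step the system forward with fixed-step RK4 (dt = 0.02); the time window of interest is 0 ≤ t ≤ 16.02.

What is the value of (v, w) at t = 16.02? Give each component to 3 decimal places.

t=0.000: state=(0.190, -0.160)
step 1 (dt=0.02): k1=(1.008, 0.149), k2=(1.016, 0.151), k3=(1.016, 0.151), k4=(1.024, 0.152); state += dt/6·(k1+2k2+2k3+k4)
t=0.020: state=(0.210, -0.157)
t=0.040: state=(0.231, -0.154)
t=0.060: state=(0.252, -0.151)
continuing one RK4 step at a time; state shown every 50 steps (Δt=1):
t=1.000: state=(1.430, 0.062)
t=2.000: state=(1.851, 0.380)
t=3.000: state=(1.780, 0.671)
t=4.000: state=(1.662, 0.915)
t=5.000: state=(1.537, 1.114)
t=6.000: state=(1.407, 1.272)
t=7.000: state=(1.268, 1.394)
t=8.000: state=(1.112, 1.483)
t=9.000: state=(0.922, 1.538)
t=10.000: state=(0.654, 1.558)
t=11.000: state=(0.172, 1.528)
t=12.000: state=(-0.905, 1.403)
t=13.000: state=(-1.825, 1.139)
t=14.000: state=(-1.855, 0.855)
t=15.000: state=(-1.759, 0.613)
t=16.000: state=(-1.655, 0.412)
t=16.020: state=(-1.653, 0.409)

(v, w) = (-1.653, 0.409)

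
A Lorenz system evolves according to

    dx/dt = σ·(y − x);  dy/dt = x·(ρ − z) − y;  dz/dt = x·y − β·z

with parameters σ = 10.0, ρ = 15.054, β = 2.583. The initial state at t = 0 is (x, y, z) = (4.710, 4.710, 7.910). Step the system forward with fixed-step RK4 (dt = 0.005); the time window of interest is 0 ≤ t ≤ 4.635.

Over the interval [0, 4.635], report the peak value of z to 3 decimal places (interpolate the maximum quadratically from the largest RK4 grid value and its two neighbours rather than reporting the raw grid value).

t=0.000: state=(4.710, 4.710, 7.910)
step 1 (dt=0.005): k1=(0.000, 28.938, 1.753), k2=(0.723, 28.845, 2.082), k3=(0.703, 28.855, 2.087), k4=(1.408, 28.770, 2.422); state += dt/6·(k1+2k2+2k3+k4)
t=0.005: state=(4.714, 4.854, 7.920)
t=0.010: state=(4.724, 4.998, 7.934)
t=0.015: state=(4.741, 5.141, 7.952)
continuing one RK4 step at a time; state shown every 40 steps (Δt=0.2):
t=0.200: state=(7.788, 9.777, 12.217)
t=0.400: state=(7.904, 5.761, 18.711)
t=0.600: state=(3.809, 2.676, 14.286)
t=0.800: state=(3.455, 4.059, 10.201)
t=1.000: state=(5.898, 7.624, 10.404)
t=1.200: state=(8.367, 8.276, 16.501)
t=1.400: state=(5.591, 3.884, 16.334)
t=1.600: state=(3.850, 3.828, 12.167)
t=1.800: state=(5.102, 6.277, 10.689)
t=2.000: state=(7.584, 8.373, 14.311)
t=2.200: state=(6.713, 5.344, 16.732)
t=2.400: state=(4.533, 4.050, 13.634)
t=2.600: state=(4.866, 5.592, 11.478)
t=2.800: state=(6.816, 7.739, 13.225)
t=3.000: state=(7.090, 6.342, 16.194)
t=3.200: state=(5.210, 4.505, 14.542)
t=3.400: state=(4.909, 5.283, 12.291)
t=3.600: state=(6.286, 7.096, 12.851)
t=3.800: state=(7.046, 6.790, 15.426)
t=4.000: state=(5.737, 5.023, 14.976)
t=4.200: state=(5.085, 5.195, 12.986)
t=4.400: state=(5.962, 6.598, 12.835)
t=4.600: state=(6.837, 6.877, 14.763)
t=4.635: state=(6.819, 6.675, 15.037)
largest grid value and its neighbours: z(0.390)=18.71898, z(0.395)=18.72002, z(0.400)=18.71097
parabola through these three points peaks at t≈0.393 with z≈18.72082

max z = 18.721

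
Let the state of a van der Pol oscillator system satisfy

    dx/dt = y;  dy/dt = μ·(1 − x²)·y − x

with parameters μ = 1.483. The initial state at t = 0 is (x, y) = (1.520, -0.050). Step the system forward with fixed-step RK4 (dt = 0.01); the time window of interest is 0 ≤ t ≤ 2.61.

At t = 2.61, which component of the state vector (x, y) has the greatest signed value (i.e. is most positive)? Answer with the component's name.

t=0.000: state=(1.520, -0.050)
step 1 (dt=0.01): k1=(-0.050, -1.423), k2=(-0.057, -1.409), k3=(-0.057, -1.409), k4=(-0.064, -1.395); state += dt/6·(k1+2k2+2k3+k4)
t=0.010: state=(1.519, -0.064)
t=0.020: state=(1.519, -0.078)
t=0.030: state=(1.518, -0.091)
continuing one RK4 step at a time; state shown every 10 steps (Δt=0.1):
t=0.100: state=(1.508, -0.179)
t=0.200: state=(1.485, -0.286)
t=0.300: state=(1.452, -0.376)
t=0.400: state=(1.410, -0.454)
t=0.500: state=(1.361, -0.526)
t=0.600: state=(1.305, -0.595)
t=0.700: state=(1.242, -0.664)
t=0.800: state=(1.172, -0.737)
t=0.900: state=(1.094, -0.818)
t=1.000: state=(1.008, -0.910)
t=1.100: state=(0.912, -1.017)
t=1.200: state=(0.804, -1.145)
t=1.300: state=(0.682, -1.300)
t=1.400: state=(0.543, -1.490)
t=1.500: state=(0.383, -1.723)
t=1.600: state=(0.197, -2.004)
t=1.700: state=(-0.020, -2.330)
t=1.800: state=(-0.270, -2.677)
t=1.900: state=(-0.554, -2.983)
t=2.000: state=(-0.862, -3.137)
t=2.100: state=(-1.172, -3.016)
t=2.200: state=(-1.454, -2.578)
t=2.300: state=(-1.680, -1.931)
t=2.400: state=(-1.839, -1.259)
t=2.500: state=(-1.936, -0.702)
t=2.600: state=(-1.985, -0.299)
t=2.610: state=(-1.988, -0.267)
compare at T: x=-1.988, y=-0.267

largest component: y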